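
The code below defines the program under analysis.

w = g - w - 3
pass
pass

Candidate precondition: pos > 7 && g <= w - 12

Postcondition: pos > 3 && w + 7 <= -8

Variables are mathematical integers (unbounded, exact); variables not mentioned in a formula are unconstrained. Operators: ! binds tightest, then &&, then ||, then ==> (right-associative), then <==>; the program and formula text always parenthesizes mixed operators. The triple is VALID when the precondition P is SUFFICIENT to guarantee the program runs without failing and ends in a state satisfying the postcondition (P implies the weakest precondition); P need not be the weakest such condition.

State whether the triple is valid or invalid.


Working backward. After the program, the postcondition pos > 3 && w + 7 <= -8 must hold; in canonical form it is pos > 3 && w <= -15.
Before skip: pos > 3 && w <= -15
Before skip: pos > 3 && w <= -15
Before w := g - w - 3: pos > 3 && g <= w - 12
The weakest precondition is pos > 3 && g <= w - 12.
Check whether pos > 7 && g <= w - 12 implies it.
Every state satisfying the precondition satisfies the weakest precondition: the implication holds.
Answer: valid


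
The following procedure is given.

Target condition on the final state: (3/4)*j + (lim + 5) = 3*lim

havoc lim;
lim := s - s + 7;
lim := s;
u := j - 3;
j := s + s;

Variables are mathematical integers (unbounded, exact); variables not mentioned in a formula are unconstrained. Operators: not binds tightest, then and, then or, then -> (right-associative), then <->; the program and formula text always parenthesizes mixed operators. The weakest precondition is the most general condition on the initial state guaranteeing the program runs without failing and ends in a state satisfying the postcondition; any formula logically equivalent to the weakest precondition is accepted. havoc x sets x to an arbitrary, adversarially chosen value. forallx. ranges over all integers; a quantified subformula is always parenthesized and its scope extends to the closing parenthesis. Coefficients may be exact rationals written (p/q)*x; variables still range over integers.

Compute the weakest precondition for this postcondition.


Working backward. After the program, the postcondition (3/4)*j + (lim + 5) = 3*lim must hold; in canonical form it is (3/4)*j = 2*lim - 5.
Before j := s + s: (3/2)*s = 2*lim - 5
Before u := j - 3: (3/2)*s = 2*lim - 5
Before lim := s: (1/2)*s = 5
Before lim := s - s + 7: (1/2)*s = 5
Before havoc lim: (1/2)*s = 5
Answer: WP = (1/2)*s = 5


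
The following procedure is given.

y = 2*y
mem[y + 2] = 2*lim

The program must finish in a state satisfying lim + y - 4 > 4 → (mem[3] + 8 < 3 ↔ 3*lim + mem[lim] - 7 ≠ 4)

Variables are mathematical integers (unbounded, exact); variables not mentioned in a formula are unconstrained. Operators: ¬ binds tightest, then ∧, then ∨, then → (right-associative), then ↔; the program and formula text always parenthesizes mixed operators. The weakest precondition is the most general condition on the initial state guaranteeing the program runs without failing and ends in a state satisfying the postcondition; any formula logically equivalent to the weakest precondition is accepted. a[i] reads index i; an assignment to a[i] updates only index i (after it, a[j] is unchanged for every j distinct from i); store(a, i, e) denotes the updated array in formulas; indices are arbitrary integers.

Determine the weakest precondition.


Working backward. After the program, the postcondition lim + y - 4 > 4 → (mem[3] + 8 < 3 ↔ 3*lim + mem[lim] - 7 ≠ 4) must hold; in canonical form it is lim + y > 8 → (mem[3] < -5 ↔ mem[lim] + 3*lim ≠ 11).
Before mem[y + 2] := 2*lim: lim + y > 8 → (store(mem, y + 2, 2*lim)[3] < -5 ↔ store(mem, y + 2, 2*lim)[lim] + 3*lim ≠ 11)
Before y := 2*y: lim + 2*y > 8 → (store(mem, 2*y + 2, 2*lim)[3] < -5 ↔ store(mem, 2*y + 2, 2*lim)[lim] + 3*lim ≠ 11)
Answer: WP = lim + 2*y > 8 → (store(mem, 2*y + 2, 2*lim)[3] < -5 ↔ store(mem, 2*y + 2, 2*lim)[lim] + 3*lim ≠ 11)


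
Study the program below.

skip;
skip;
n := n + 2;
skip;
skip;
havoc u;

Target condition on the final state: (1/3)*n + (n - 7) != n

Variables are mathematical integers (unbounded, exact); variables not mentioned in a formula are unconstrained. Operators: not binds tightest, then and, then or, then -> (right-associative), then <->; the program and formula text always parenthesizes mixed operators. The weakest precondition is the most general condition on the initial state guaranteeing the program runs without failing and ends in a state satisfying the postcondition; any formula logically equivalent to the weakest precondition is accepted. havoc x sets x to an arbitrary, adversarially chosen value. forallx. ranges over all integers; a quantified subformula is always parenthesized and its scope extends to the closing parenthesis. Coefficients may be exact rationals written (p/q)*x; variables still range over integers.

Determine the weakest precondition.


Working backward. After the program, the postcondition (1/3)*n + (n - 7) != n must hold; in canonical form it is (1/3)*n != 7.
Before havoc u: (1/3)*n != 7
Before skip: (1/3)*n != 7
Before skip: (1/3)*n != 7
Before n := n + 2: (1/3)*n != 19/3
Before skip: (1/3)*n != 19/3
Before skip: (1/3)*n != 19/3
Answer: WP = (1/3)*n != 19/3


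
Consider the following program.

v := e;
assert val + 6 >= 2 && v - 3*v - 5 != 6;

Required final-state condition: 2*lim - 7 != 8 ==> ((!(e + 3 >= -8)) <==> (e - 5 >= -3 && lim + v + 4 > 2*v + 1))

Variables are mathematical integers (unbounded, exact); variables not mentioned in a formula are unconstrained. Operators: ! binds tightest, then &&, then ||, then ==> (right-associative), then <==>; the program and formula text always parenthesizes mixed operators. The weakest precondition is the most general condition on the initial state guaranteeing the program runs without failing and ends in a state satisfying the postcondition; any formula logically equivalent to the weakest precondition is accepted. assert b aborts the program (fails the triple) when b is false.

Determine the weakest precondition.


Working backward. After the program, the postcondition 2*lim - 7 != 8 ==> ((!(e + 3 >= -8)) <==> (e - 5 >= -3 && lim + v + 4 > 2*v + 1)) must hold; in canonical form it is 2*lim != 15 ==> ((!(e >= -11)) <==> (e >= 2 && lim > v - 3)).
Before assert val + 6 >= 2 && v - 3*v - 5 != 6: val >= -4 && 2*v != -11 && (2*lim != 15 ==> ((!(e >= -11)) <==> (e >= 2 && lim > v - 3)))
Before v := e: val >= -4 && 2*e != -11 && (2*lim != 15 ==> ((!(e >= -11)) <==> (e >= 2 && lim > e - 3)))
Answer: WP = val >= -4 && 2*e != -11 && (2*lim != 15 ==> ((!(e >= -11)) <==> (e >= 2 && lim > e - 3)))


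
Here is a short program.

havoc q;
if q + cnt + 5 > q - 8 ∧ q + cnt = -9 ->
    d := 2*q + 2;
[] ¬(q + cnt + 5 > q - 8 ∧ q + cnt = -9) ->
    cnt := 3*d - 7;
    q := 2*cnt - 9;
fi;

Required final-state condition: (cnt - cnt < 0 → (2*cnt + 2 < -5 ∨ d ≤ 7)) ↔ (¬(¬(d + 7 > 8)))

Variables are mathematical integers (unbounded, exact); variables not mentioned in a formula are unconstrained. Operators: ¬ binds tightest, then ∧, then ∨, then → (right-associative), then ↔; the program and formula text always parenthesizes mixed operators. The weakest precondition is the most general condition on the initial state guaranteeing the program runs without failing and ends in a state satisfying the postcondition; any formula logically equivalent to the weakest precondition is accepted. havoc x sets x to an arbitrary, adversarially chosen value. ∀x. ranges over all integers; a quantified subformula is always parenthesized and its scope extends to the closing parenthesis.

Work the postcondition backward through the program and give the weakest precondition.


Working backward. After the program, the postcondition (cnt - cnt < 0 → (2*cnt + 2 < -5 ∨ d ≤ 7)) ↔ (¬(¬(d + 7 > 8))) must hold; in canonical form it is d > 1.
Then branch requires 2*q > -1; else branch requires d > 1.
Before the if: ((cnt > -13 ∧ cnt + q = -9) → 2*q > -1) ∧ ((¬(cnt > -13 ∧ cnt + q = -9)) → d > 1)
Before havoc q: ∀q_1. (((cnt > -13 ∧ cnt + q_1 = -9) → 2*q_1 > -1) ∧ ((¬(cnt > -13 ∧ cnt + q_1 = -9)) → d > 1))
Answer: WP = ∀q_1. (((cnt > -13 ∧ cnt + q_1 = -9) → 2*q_1 > -1) ∧ ((¬(cnt > -13 ∧ cnt + q_1 = -9)) → d > 1))


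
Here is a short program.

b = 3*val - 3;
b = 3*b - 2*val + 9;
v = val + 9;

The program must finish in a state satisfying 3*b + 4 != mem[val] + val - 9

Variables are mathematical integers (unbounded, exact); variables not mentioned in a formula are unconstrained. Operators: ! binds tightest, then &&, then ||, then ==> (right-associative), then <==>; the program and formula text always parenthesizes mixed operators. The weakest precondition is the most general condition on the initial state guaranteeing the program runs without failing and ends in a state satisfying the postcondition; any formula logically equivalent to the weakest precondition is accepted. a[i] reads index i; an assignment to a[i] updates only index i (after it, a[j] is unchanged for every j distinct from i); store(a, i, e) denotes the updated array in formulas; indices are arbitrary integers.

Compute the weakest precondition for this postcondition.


Working backward. After the program, the postcondition 3*b + 4 != mem[val] + val - 9 must hold; in canonical form it is 3*b != mem[val] + val - 13.
Before v := val + 9: 3*b != mem[val] + val - 13
Before b := 3*b - 2*val + 9: 9*b != mem[val] + 7*val - 40
Before b := 3*val - 3: 20*val != mem[val] - 13
Answer: WP = 20*val != mem[val] - 13


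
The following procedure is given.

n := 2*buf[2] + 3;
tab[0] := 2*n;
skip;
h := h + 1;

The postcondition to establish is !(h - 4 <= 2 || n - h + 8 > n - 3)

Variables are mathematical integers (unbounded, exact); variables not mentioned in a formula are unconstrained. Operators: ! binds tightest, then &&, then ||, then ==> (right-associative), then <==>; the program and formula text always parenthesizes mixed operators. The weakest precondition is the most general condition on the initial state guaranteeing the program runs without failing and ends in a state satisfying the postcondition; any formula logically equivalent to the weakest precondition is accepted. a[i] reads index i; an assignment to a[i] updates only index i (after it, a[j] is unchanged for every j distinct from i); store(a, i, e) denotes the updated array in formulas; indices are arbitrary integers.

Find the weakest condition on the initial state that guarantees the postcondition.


Working backward. After the program, the postcondition !(h - 4 <= 2 || n - h + 8 > n - 3) must hold; in canonical form it is !(h <= 6 || h < 11).
Before h := h + 1: !(h <= 5 || h < 10)
Before skip: !(h <= 5 || h < 10)
Before tab[0] := 2*n: !(h <= 5 || h < 10)
Before n := 2*buf[2] + 3: !(h <= 5 || h < 10)
Answer: WP = !(h <= 5 || h < 10)


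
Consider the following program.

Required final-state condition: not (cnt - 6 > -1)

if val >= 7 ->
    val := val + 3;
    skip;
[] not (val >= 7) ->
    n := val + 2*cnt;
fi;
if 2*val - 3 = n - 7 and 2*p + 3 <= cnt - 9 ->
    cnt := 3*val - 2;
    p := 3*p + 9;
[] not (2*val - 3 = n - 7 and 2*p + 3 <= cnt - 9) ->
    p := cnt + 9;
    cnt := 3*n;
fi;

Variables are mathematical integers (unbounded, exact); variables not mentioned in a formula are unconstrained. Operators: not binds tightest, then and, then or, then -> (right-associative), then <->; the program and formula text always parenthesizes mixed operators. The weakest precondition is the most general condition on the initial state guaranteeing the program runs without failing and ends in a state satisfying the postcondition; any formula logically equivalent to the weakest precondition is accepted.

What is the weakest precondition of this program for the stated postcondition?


Working backward. After the program, the postcondition not (cnt - 6 > -1) must hold; in canonical form it is not (cnt > 5).
Then branch requires not (3*val > 7); else branch requires not (3*n > 5).
Before the if: ((2*val = n - 4 and 2*p <= cnt - 12) -> (not (3*val > 7))) and ((not (2*val = n - 4 and 2*p <= cnt - 12)) -> (not (3*n > 5)))
Then branch requires ((2*val = n - 10 and 2*p <= cnt - 12) -> (not (3*val > -2))) and ((not (2*val = n - 10 and 2*p <= cnt - 12)) -> (not (3*n > 5))); else branch requires ((val = 2*cnt - 4 and 2*p <= cnt - 12) -> (not (3*val > 7))) and ((not (val = 2*cnt - 4 and 2*p <= cnt - 12)) -> (not (6*cnt + 3*val > 5))).
Before the if: (val >= 7 -> (((2*val = n - 10 and 2*p <= cnt - 12) -> (not (3*val > -2))) and ((not (2*val = n - 10 and 2*p <= cnt - 12)) -> (not (3*n > 5))))) and ((not (val >= 7)) -> (((val = 2*cnt - 4 and 2*p <= cnt - 12) -> (not (3*val > 7))) and ((not (val = 2*cnt - 4 and 2*p <= cnt - 12)) -> (not (6*cnt + 3*val > 5)))))
Answer: WP = (val >= 7 -> (((2*val = n - 10 and 2*p <= cnt - 12) -> (not (3*val > -2))) and ((not (2*val = n - 10 and 2*p <= cnt - 12)) -> (not (3*n > 5))))) and ((not (val >= 7)) -> (((val = 2*cnt - 4 and 2*p <= cnt - 12) -> (not (3*val > 7))) and ((not (val = 2*cnt - 4 and 2*p <= cnt - 12)) -> (not (6*cnt + 3*val > 5)))))


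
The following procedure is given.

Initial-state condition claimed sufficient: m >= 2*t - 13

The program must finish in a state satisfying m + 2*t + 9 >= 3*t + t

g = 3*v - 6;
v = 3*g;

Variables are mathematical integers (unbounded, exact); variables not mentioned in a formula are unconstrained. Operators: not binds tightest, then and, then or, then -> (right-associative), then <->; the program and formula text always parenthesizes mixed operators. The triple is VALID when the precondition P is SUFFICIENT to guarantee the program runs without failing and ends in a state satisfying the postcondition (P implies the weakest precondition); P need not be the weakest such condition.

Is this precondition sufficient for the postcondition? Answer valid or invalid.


Working backward. After the program, the postcondition m + 2*t + 9 >= 3*t + t must hold; in canonical form it is m >= 2*t - 9.
Before v := 3*g: m >= 2*t - 9
Before g := 3*v - 6: m >= 2*t - 9
The weakest precondition is m >= 2*t - 9.
Check whether m >= 2*t - 13 implies it.
Countermodel: at the initial state m = -10, t = 0, the precondition holds but the weakest precondition fails.
Answer: invalid


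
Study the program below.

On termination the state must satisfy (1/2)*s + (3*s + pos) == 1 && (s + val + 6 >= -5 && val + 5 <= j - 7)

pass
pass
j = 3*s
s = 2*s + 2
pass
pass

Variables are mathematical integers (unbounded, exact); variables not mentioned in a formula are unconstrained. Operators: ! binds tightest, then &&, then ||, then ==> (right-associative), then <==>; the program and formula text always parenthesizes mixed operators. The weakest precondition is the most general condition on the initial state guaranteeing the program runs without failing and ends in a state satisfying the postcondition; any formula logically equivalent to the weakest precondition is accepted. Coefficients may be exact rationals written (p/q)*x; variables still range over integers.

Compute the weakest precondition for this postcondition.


Working backward. After the program, the postcondition (1/2)*s + (3*s + pos) == 1 && (s + val + 6 >= -5 && val + 5 <= j - 7) must hold; in canonical form it is pos + (7/2)*s == 1 && s + val >= -11 && val <= j - 12.
Before skip: pos + (7/2)*s == 1 && s + val >= -11 && val <= j - 12
Before skip: pos + (7/2)*s == 1 && s + val >= -11 && val <= j - 12
Before s := 2*s + 2: pos + 7*s == -6 && 2*s + val >= -13 && val <= j - 12
Before j := 3*s: pos + 7*s == -6 && 2*s + val >= -13 && val <= 3*s - 12
Before skip: pos + 7*s == -6 && 2*s + val >= -13 && val <= 3*s - 12
Before skip: pos + 7*s == -6 && 2*s + val >= -13 && val <= 3*s - 12
Answer: WP = pos + 7*s == -6 && 2*s + val >= -13 && val <= 3*s - 12


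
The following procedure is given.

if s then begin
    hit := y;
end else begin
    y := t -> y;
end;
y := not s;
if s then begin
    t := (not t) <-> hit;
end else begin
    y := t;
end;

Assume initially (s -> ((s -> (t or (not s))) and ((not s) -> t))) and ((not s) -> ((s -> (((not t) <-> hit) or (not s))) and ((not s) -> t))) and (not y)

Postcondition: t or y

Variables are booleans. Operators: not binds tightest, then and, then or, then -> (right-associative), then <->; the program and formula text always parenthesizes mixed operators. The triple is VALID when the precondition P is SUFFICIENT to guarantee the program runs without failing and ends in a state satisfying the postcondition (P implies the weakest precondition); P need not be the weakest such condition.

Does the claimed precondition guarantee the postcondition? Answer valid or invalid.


Working backward. After the program, t or y must hold.
Then branch requires ((not t) <-> hit) or y; else branch requires t.
Before the if: (s -> (((not t) <-> hit) or y)) and ((not s) -> t)
Before y := not s: (s -> (((not t) <-> hit) or (not s))) and ((not s) -> t)
Then branch requires (s -> (((not t) <-> y) or (not s))) and ((not s) -> t); else branch requires (s -> (((not t) <-> hit) or (not s))) and ((not s) -> t).
Before the if: (s -> ((s -> (((not t) <-> y) or (not s))) and ((not s) -> t))) and ((not s) -> ((s -> (((not t) <-> hit) or (not s))) and ((not s) -> t)))
The weakest precondition is (s -> ((s -> (((not t) <-> y) or (not s))) and ((not s) -> t))) and ((not s) -> ((s -> (((not t) <-> hit) or (not s))) and ((not s) -> t))).
Check whether (s -> ((s -> (t or (not s))) and ((not s) -> t))) and ((not s) -> ((s -> (((not t) <-> hit) or (not s))) and ((not s) -> t))) and (not y) implies it.
Every state satisfying the precondition satisfies the weakest precondition: the implication holds.
Answer: valid


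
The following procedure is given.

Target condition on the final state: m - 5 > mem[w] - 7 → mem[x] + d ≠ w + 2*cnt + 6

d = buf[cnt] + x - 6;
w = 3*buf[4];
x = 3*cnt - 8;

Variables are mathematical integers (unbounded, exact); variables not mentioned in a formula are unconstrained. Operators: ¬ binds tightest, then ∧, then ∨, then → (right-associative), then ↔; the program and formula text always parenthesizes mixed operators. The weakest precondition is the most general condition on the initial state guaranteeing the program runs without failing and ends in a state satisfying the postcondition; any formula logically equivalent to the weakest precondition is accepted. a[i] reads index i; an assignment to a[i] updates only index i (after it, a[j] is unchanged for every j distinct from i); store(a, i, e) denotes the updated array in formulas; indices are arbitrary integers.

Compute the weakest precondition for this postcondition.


Working backward. After the program, the postcondition m - 5 > mem[w] - 7 → mem[x] + d ≠ w + 2*cnt + 6 must hold; in canonical form it is m > mem[w] - 2 → mem[x] + d ≠ 2*cnt + w + 6.
Before x := 3*cnt - 8: m > mem[w] - 2 → mem[3*cnt - 8] + d ≠ 2*cnt + w + 6
Before w := 3*buf[4]: m > mem[3*buf[4]] - 2 → mem[3*cnt - 8] + d ≠ 3*buf[4] + 2*cnt + 6
Before d := buf[cnt] + x - 6: m > mem[3*buf[4]] - 2 → buf[cnt] + mem[3*cnt - 8] + x ≠ 3*buf[4] + 2*cnt + 12
Answer: WP = m > mem[3*buf[4]] - 2 → buf[cnt] + mem[3*cnt - 8] + x ≠ 3*buf[4] + 2*cnt + 12


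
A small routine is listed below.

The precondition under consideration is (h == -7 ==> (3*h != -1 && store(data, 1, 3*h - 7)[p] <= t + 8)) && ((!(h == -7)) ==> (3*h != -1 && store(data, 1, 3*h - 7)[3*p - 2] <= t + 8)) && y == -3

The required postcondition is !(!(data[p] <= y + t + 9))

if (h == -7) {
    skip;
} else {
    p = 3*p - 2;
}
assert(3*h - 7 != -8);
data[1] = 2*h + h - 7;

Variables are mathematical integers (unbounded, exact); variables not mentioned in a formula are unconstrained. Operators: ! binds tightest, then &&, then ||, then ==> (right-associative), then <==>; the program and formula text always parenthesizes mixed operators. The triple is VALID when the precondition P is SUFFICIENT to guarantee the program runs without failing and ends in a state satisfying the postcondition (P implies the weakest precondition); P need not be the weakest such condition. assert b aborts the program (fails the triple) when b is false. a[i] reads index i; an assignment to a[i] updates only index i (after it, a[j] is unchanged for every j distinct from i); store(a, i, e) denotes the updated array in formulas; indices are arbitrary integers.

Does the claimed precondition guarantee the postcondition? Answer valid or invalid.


Working backward. After the program, the postcondition !(!(data[p] <= y + t + 9)) must hold; in canonical form it is data[p] <= t + y + 9.
Before data[1] := 2*h + h - 7: store(data, 1, 3*h - 7)[p] <= t + y + 9
Before assert 3*h - 7 != -8: 3*h != -1 && store(data, 1, 3*h - 7)[p] <= t + y + 9
Then branch requires 3*h != -1 && store(data, 1, 3*h - 7)[p] <= t + y + 9; else branch requires 3*h != -1 && store(data, 1, 3*h - 7)[3*p - 2] <= t + y + 9.
Before the if: (h == -7 ==> (3*h != -1 && store(data, 1, 3*h - 7)[p] <= t + y + 9)) && ((!(h == -7)) ==> (3*h != -1 && store(data, 1, 3*h - 7)[3*p - 2] <= t + y + 9))
The weakest precondition is (h == -7 ==> (3*h != -1 && store(data, 1, 3*h - 7)[p] <= t + y + 9)) && ((!(h == -7)) ==> (3*h != -1 && store(data, 1, 3*h - 7)[3*p - 2] <= t + y + 9)).
Check whether (h == -7 ==> (3*h != -1 && store(data, 1, 3*h - 7)[p] <= t + 8)) && ((!(h == -7)) ==> (3*h != -1 && store(data, 1, 3*h - 7)[3*p - 2] <= t + 8)) && y == -3 implies it.
Countermodel: at the initial state data = {[1] = 10, [2] = 27734, [4] = 27734, elsewhere 10}, h = -7, p = 2, t = 27727, y = -3, the precondition holds but the weakest precondition fails.
Answer: invalid


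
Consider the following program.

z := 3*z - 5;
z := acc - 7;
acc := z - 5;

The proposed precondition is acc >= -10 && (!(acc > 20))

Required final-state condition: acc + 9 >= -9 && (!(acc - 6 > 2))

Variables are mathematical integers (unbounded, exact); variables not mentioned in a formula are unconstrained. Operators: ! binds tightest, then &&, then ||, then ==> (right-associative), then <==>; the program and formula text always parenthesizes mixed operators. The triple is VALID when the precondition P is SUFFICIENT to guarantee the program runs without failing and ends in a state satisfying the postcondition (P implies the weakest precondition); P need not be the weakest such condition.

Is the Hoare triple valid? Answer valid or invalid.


Working backward. After the program, the postcondition acc + 9 >= -9 && (!(acc - 6 > 2)) must hold; in canonical form it is acc >= -18 && (!(acc > 8)).
Before acc := z - 5: z >= -13 && (!(z > 13))
Before z := acc - 7: acc >= -6 && (!(acc > 20))
Before z := 3*z - 5: acc >= -6 && (!(acc > 20))
The weakest precondition is acc >= -6 && (!(acc > 20)).
Check whether acc >= -10 && (!(acc > 20)) implies it.
Countermodel: at the initial state acc = -10, the precondition holds but the weakest precondition fails.
Answer: invalid


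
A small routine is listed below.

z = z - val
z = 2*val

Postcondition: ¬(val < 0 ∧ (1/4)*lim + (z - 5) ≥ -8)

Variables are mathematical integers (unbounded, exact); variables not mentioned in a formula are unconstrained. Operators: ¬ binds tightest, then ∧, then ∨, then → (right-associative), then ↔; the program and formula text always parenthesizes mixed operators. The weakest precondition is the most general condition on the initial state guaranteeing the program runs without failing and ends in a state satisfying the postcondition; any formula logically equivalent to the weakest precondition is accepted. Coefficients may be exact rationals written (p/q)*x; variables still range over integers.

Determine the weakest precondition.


Working backward. After the program, the postcondition ¬(val < 0 ∧ (1/4)*lim + (z - 5) ≥ -8) must hold; in canonical form it is ¬(val < 0 ∧ (1/4)*lim + z ≥ -3).
Before z := 2*val: ¬(val < 0 ∧ (1/4)*lim + 2*val ≥ -3)
Before z := z - val: ¬(val < 0 ∧ (1/4)*lim + 2*val ≥ -3)
Answer: WP = ¬(val < 0 ∧ (1/4)*lim + 2*val ≥ -3)


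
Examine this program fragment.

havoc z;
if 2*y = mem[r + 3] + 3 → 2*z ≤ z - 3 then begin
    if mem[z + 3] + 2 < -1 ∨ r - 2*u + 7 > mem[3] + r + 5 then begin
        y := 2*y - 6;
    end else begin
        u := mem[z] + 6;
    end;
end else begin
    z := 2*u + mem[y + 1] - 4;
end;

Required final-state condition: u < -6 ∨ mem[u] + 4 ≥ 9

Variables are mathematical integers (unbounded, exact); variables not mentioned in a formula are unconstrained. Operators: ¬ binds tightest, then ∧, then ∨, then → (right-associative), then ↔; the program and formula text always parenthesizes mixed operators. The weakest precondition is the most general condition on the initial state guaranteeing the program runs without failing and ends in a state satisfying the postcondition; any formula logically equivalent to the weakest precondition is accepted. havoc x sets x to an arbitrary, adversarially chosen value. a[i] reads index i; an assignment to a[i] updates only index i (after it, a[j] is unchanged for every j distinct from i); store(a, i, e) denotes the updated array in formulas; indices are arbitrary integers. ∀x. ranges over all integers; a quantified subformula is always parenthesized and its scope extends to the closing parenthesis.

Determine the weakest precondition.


Working backward. After the program, the postcondition u < -6 ∨ mem[u] + 4 ≥ 9 must hold; in canonical form it is u < -6 ∨ mem[u] ≥ 5.
Then branch requires ((mem[z + 3] < -3 ∨ mem[3] + 2*u < 2) → (u < -6 ∨ mem[u] ≥ 5)) ∧ ((¬(mem[z + 3] < -3 ∨ mem[3] + 2*u < 2)) → (mem[z] < -12 ∨ mem[mem[z] + 6] ≥ 5)); else branch requires u < -6 ∨ mem[u] ≥ 5.
Before the if: ((2*y = mem[r + 3] + 3 → z ≤ -3) → (((mem[z + 3] < -3 ∨ mem[3] + 2*u < 2) → (u < -6 ∨ mem[u] ≥ 5)) ∧ ((¬(mem[z + 3] < -3 ∨ mem[3] + 2*u < 2)) → (mem[z] < -12 ∨ mem[mem[z] + 6] ≥ 5)))) ∧ ((¬(2*y = mem[r + 3] + 3 → z ≤ -3)) → (u < -6 ∨ mem[u] ≥ 5))
Before havoc z: ∀z_1. (((2*y = mem[r + 3] + 3 → z_1 ≤ -3) → (((mem[z_1 + 3] < -3 ∨ mem[3] + 2*u < 2) → (u < -6 ∨ mem[u] ≥ 5)) ∧ ((¬(mem[z_1 + 3] < -3 ∨ mem[3] + 2*u < 2)) → (mem[z_1] < -12 ∨ mem[mem[z_1] + 6] ≥ 5)))) ∧ ((¬(2*y = mem[r + 3] + 3 → z_1 ≤ -3)) → (u < -6 ∨ mem[u] ≥ 5)))
Answer: WP = ∀z_1. (((2*y = mem[r + 3] + 3 → z_1 ≤ -3) → (((mem[z_1 + 3] < -3 ∨ mem[3] + 2*u < 2) → (u < -6 ∨ mem[u] ≥ 5)) ∧ ((¬(mem[z_1 + 3] < -3 ∨ mem[3] + 2*u < 2)) → (mem[z_1] < -12 ∨ mem[mem[z_1] + 6] ≥ 5)))) ∧ ((¬(2*y = mem[r + 3] + 3 → z_1 ≤ -3)) → (u < -6 ∨ mem[u] ≥ 5)))


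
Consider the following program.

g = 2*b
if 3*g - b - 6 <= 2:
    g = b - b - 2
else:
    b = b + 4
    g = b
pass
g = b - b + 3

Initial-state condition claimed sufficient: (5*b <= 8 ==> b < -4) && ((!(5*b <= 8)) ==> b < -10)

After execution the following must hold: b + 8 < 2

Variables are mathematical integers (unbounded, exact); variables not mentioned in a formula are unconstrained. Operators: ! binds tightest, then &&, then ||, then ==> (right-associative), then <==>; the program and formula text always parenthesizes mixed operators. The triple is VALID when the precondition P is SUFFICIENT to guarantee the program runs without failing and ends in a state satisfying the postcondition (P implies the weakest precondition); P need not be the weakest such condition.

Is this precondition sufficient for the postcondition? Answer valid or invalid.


Working backward. After the program, the postcondition b + 8 < 2 must hold; in canonical form it is b < -6.
Before g := b - b + 3: b < -6
Before skip: b < -6
Then branch requires b < -6; else branch requires b < -10.
Before the if: (3*g <= b + 8 ==> b < -6) && ((!(3*g <= b + 8)) ==> b < -10)
Before g := 2*b: (5*b <= 8 ==> b < -6) && ((!(5*b <= 8)) ==> b < -10)
The weakest precondition is (5*b <= 8 ==> b < -6) && ((!(5*b <= 8)) ==> b < -10).
Check whether (5*b <= 8 ==> b < -4) && ((!(5*b <= 8)) ==> b < -10) implies it.
Countermodel: at the initial state b = -6, the precondition holds but the weakest precondition fails.
Answer: invalid


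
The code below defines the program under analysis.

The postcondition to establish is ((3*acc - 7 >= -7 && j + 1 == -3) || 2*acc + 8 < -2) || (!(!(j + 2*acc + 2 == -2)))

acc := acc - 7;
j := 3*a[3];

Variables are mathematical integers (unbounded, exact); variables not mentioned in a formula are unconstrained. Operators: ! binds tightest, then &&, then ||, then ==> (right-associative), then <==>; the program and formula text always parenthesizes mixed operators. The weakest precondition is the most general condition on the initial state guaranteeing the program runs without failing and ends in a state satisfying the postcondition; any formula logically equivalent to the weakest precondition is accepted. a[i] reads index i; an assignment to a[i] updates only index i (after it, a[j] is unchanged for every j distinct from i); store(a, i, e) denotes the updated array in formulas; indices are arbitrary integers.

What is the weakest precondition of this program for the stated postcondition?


Working backward. After the program, the postcondition ((3*acc - 7 >= -7 && j + 1 == -3) || 2*acc + 8 < -2) || (!(!(j + 2*acc + 2 == -2))) must hold; in canonical form it is (3*acc >= 0 && j == -4) || 2*acc < -10 || 2*acc + j == -4.
Before j := 3*a[3]: (3*acc >= 0 && 3*a[3] == -4) || 2*acc < -10 || 3*a[3] + 2*acc == -4
Before acc := acc - 7: (3*acc >= 21 && 3*a[3] == -4) || 2*acc < 4 || 3*a[3] + 2*acc == 10
Answer: WP = (3*acc >= 21 && 3*a[3] == -4) || 2*acc < 4 || 3*a[3] + 2*acc == 10


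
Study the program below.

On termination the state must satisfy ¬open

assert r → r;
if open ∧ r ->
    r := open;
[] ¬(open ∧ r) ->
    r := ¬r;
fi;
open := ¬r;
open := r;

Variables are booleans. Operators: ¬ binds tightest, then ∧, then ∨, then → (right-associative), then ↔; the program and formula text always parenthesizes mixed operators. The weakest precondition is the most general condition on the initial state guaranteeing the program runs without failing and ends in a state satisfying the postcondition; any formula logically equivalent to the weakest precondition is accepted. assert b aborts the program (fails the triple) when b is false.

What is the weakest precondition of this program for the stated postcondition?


Working backward. After the program, ¬open must hold.
Before open := r: ¬r
Before open := ¬r: ¬r
Then branch requires ¬open; else branch requires r.
Before the if: ((open ∧ r) → (¬open)) ∧ ((¬(open ∧ r)) → r)
Before assert r → r: ((open ∧ r) → (¬open)) ∧ ((¬(open ∧ r)) → r)
Answer: WP = ((open ∧ r) → (¬open)) ∧ ((¬(open ∧ r)) → r)


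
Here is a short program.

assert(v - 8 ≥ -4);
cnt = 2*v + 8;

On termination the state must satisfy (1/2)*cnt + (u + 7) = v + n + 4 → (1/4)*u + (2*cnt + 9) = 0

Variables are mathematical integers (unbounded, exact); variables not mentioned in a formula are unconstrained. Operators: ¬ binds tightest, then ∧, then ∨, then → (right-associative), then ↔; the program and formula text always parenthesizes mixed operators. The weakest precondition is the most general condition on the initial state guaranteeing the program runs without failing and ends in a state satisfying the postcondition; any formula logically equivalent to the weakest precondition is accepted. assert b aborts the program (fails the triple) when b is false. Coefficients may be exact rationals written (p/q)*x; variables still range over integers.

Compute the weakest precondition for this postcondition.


Working backward. After the program, the postcondition (1/2)*cnt + (u + 7) = v + n + 4 → (1/4)*u + (2*cnt + 9) = 0 must hold; in canonical form it is (1/2)*cnt + u = n + v - 3 → 2*cnt + (1/4)*u = -9.
Before cnt := 2*v + 8: u = n - 7 → (1/4)*u + 4*v = -25
Before assert v - 8 ≥ -4: v ≥ 4 ∧ (u = n - 7 → (1/4)*u + 4*v = -25)
Answer: WP = v ≥ 4 ∧ (u = n - 7 → (1/4)*u + 4*v = -25)


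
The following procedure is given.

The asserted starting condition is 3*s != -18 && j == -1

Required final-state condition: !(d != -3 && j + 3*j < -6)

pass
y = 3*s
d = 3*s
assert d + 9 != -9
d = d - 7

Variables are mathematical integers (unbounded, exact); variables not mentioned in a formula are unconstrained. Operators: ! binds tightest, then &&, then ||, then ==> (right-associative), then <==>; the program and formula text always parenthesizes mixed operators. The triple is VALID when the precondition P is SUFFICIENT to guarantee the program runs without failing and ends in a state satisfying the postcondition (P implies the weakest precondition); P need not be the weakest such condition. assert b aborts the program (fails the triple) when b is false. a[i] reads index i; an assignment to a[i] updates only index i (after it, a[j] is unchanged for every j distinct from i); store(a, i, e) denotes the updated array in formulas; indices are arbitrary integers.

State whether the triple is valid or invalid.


Working backward. After the program, the postcondition !(d != -3 && j + 3*j < -6) must hold; in canonical form it is !(d != -3 && 4*j < -6).
Before d := d - 7: !(d != 4 && 4*j < -6)
Before assert d + 9 != -9: d != -18 && (!(d != 4 && 4*j < -6))
Before d := 3*s: 3*s != -18 && (!(3*s != 4 && 4*j < -6))
Before y := 3*s: 3*s != -18 && (!(3*s != 4 && 4*j < -6))
Before skip: 3*s != -18 && (!(3*s != 4 && 4*j < -6))
The weakest precondition is 3*s != -18 && (!(3*s != 4 && 4*j < -6)).
Check whether 3*s != -18 && j == -1 implies it.
Every state satisfying the precondition satisfies the weakest precondition: the implication holds.
Answer: valid


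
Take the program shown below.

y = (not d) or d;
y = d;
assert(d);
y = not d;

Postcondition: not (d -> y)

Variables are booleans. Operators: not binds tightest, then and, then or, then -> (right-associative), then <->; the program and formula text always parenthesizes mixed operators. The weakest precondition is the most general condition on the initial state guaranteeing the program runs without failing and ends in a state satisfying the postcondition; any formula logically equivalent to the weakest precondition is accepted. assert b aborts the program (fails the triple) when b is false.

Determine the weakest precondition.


Working backward. After the program, not (d -> y) must hold.
Before y := not d: not (d -> (not d))
Before assert d: d and (not (d -> (not d)))
Before y := d: d and (not (d -> (not d)))
Before y := (not d) or d: d and (not (d -> (not d)))
Answer: WP = d and (not (d -> (not d)))


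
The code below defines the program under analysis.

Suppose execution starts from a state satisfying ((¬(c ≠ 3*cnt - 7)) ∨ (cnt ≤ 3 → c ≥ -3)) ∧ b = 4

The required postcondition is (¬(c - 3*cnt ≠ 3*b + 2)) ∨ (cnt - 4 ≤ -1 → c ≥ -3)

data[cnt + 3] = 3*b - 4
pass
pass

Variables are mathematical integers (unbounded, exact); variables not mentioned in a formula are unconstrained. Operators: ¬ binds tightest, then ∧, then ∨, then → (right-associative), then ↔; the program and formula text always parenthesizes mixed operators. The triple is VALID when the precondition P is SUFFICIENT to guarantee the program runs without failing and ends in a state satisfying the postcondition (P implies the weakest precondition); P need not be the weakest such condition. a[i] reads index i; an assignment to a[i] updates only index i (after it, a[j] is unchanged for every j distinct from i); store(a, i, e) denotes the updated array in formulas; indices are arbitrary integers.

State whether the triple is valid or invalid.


Working backward. After the program, the postcondition (¬(c - 3*cnt ≠ 3*b + 2)) ∨ (cnt - 4 ≤ -1 → c ≥ -3) must hold; in canonical form it is (¬(c ≠ 3*b + 3*cnt + 2)) ∨ (cnt ≤ 3 → c ≥ -3).
Before skip: (¬(c ≠ 3*b + 3*cnt + 2)) ∨ (cnt ≤ 3 → c ≥ -3)
Before skip: (¬(c ≠ 3*b + 3*cnt + 2)) ∨ (cnt ≤ 3 → c ≥ -3)
Before data[cnt + 3] := 3*b - 4: (¬(c ≠ 3*b + 3*cnt + 2)) ∨ (cnt ≤ 3 → c ≥ -3)
The weakest precondition is (¬(c ≠ 3*b + 3*cnt + 2)) ∨ (cnt ≤ 3 → c ≥ -3).
Check whether ((¬(c ≠ 3*cnt - 7)) ∨ (cnt ≤ 3 → c ≥ -3)) ∧ b = 4 implies it.
Countermodel: at the initial state b = 4, c = -7, cnt = 0, the precondition holds but the weakest precondition fails.
Answer: invalid


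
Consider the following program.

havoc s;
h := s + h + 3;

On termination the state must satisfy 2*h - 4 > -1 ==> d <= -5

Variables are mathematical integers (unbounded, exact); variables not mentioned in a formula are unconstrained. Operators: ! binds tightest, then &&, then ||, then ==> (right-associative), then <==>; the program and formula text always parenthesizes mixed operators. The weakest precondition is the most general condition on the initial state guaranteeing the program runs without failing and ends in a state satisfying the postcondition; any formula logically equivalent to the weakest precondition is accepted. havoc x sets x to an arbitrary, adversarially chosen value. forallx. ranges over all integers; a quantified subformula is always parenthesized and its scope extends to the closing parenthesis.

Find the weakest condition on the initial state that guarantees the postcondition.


Working backward. After the program, the postcondition 2*h - 4 > -1 ==> d <= -5 must hold; in canonical form it is 2*h > 3 ==> d <= -5.
Before h := s + h + 3: 2*h + 2*s > -3 ==> d <= -5
Before havoc s: forall s_1. (2*h + 2*s_1 > -3 ==> d <= -5)
Answer: WP = forall s_1. (2*h + 2*s_1 > -3 ==> d <= -5)


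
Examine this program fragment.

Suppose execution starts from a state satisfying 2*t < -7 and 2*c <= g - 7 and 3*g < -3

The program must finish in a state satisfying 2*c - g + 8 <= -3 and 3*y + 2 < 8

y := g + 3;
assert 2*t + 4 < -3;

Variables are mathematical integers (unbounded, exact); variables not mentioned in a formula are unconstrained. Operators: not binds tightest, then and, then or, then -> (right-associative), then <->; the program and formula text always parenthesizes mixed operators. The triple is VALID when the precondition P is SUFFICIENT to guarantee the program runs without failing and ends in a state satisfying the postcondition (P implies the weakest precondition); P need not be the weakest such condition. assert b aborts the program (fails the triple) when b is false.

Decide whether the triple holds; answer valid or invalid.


Working backward. After the program, the postcondition 2*c - g + 8 <= -3 and 3*y + 2 < 8 must hold; in canonical form it is 2*c <= g - 11 and 3*y < 6.
Before assert 2*t + 4 < -3: 2*t < -7 and 2*c <= g - 11 and 3*y < 6
Before y := g + 3: 2*t < -7 and 2*c <= g - 11 and 3*g < -3
The weakest precondition is 2*t < -7 and 2*c <= g - 11 and 3*g < -3.
Check whether 2*t < -7 and 2*c <= g - 7 and 3*g < -3 implies it.
Countermodel: at the initial state c = -5, g = -3, t = -4, the precondition holds but the weakest precondition fails.
Answer: invalid


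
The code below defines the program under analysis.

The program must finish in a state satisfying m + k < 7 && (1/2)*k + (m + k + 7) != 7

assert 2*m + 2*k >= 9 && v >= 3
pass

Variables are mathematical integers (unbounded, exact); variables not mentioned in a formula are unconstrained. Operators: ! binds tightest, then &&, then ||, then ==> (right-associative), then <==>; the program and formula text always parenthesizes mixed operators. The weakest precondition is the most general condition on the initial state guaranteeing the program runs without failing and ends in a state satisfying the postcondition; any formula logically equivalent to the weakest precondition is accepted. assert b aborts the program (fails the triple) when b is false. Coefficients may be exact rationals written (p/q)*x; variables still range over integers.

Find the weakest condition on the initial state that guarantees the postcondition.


Working backward. After the program, the postcondition m + k < 7 && (1/2)*k + (m + k + 7) != 7 must hold; in canonical form it is k + m < 7 && (3/2)*k + m != 0.
Before skip: k + m < 7 && (3/2)*k + m != 0
Before assert 2*m + 2*k >= 9 && v >= 3: 2*k + 2*m >= 9 && v >= 3 && k + m < 7 && (3/2)*k + m != 0
Answer: WP = 2*k + 2*m >= 9 && v >= 3 && k + m < 7 && (3/2)*k + m != 0
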